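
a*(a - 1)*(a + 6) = a^3 + 5*a^2 - 6*a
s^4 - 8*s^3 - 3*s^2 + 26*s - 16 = (s - 8)*(s - 1)^2*(s + 2)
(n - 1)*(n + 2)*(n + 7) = n^3 + 8*n^2 + 5*n - 14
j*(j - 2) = j^2 - 2*j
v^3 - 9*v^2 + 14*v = v*(v - 7)*(v - 2)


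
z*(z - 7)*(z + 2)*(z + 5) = z^4 - 39*z^2 - 70*z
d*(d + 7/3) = d^2 + 7*d/3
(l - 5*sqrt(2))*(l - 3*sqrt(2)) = l^2 - 8*sqrt(2)*l + 30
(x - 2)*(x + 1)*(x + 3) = x^3 + 2*x^2 - 5*x - 6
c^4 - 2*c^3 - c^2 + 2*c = c*(c - 2)*(c - 1)*(c + 1)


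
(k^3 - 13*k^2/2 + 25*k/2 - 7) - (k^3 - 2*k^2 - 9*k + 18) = -9*k^2/2 + 43*k/2 - 25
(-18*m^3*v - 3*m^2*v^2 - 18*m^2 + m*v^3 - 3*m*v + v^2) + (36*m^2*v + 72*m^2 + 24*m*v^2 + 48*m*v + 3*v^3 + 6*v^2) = -18*m^3*v - 3*m^2*v^2 + 36*m^2*v + 54*m^2 + m*v^3 + 24*m*v^2 + 45*m*v + 3*v^3 + 7*v^2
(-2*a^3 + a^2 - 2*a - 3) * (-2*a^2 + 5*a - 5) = 4*a^5 - 12*a^4 + 19*a^3 - 9*a^2 - 5*a + 15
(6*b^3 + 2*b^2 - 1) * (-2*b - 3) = -12*b^4 - 22*b^3 - 6*b^2 + 2*b + 3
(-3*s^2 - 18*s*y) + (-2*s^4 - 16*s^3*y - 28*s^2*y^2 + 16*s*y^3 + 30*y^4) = -2*s^4 - 16*s^3*y - 28*s^2*y^2 - 3*s^2 + 16*s*y^3 - 18*s*y + 30*y^4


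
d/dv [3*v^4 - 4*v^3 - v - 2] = 12*v^3 - 12*v^2 - 1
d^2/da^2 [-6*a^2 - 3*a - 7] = -12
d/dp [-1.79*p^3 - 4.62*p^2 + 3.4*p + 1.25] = -5.37*p^2 - 9.24*p + 3.4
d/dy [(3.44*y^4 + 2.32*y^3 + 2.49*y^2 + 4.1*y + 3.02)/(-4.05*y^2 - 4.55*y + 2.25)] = (-27.864*y^5 - 56.352*y^4 + 9.84800000000001*y^3 + 20.9355*y^2 + 35.667*y + 22.966)/(16.4025*y^4 + 36.855*y^3 + 2.4775*y^2 - 20.475*y + 5.0625)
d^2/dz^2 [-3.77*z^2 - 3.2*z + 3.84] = -7.54000000000000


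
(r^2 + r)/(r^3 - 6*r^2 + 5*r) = (r + 1)/(r^2 - 6*r + 5)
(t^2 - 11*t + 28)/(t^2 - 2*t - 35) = (t - 4)/(t + 5)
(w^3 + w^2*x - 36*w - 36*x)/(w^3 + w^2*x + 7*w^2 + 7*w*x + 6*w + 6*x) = (w - 6)/(w + 1)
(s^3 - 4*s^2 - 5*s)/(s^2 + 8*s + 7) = s*(s - 5)/(s + 7)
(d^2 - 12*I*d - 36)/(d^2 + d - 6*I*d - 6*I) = (d - 6*I)/(d + 1)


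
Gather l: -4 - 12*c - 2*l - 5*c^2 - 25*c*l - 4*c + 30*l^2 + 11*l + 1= -5*c^2 - 16*c + 30*l^2 + l*(9 - 25*c) - 3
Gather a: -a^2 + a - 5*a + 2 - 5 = -a^2 - 4*a - 3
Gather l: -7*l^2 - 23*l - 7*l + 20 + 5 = -7*l^2 - 30*l + 25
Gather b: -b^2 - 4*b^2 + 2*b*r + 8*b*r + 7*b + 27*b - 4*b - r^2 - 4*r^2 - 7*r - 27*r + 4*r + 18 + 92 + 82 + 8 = -5*b^2 + b*(10*r + 30) - 5*r^2 - 30*r + 200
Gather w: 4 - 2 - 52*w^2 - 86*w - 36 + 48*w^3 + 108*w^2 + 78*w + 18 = 48*w^3 + 56*w^2 - 8*w - 16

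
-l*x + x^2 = x*(-l + x)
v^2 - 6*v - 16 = (v - 8)*(v + 2)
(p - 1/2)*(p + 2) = p^2 + 3*p/2 - 1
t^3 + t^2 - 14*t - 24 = (t - 4)*(t + 2)*(t + 3)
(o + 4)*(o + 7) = o^2 + 11*o + 28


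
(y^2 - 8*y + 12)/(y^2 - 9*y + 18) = (y - 2)/(y - 3)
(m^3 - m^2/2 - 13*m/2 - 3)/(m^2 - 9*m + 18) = (m^2 + 5*m/2 + 1)/(m - 6)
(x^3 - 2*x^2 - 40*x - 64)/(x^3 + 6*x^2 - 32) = (x^2 - 6*x - 16)/(x^2 + 2*x - 8)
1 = 1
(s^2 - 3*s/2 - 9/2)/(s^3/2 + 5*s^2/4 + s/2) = 2*(2*s^2 - 3*s - 9)/(s*(2*s^2 + 5*s + 2))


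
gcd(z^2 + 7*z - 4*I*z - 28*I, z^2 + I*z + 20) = z - 4*I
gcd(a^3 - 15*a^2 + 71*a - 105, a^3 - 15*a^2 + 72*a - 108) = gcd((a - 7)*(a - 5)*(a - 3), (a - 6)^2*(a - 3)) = a - 3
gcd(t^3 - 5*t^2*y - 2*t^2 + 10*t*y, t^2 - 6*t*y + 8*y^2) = 1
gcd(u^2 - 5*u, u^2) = u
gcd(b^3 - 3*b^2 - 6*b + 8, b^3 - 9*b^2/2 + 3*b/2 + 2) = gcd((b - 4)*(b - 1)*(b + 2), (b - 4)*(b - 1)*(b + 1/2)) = b^2 - 5*b + 4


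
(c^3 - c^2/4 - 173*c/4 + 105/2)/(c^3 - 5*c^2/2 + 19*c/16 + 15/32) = 8*(c^2 + c - 42)/(8*c^2 - 10*c - 3)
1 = 1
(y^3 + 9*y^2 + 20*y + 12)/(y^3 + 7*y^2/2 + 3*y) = 2*(y^2 + 7*y + 6)/(y*(2*y + 3))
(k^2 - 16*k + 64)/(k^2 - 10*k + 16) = (k - 8)/(k - 2)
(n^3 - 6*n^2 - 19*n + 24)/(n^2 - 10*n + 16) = (n^2 + 2*n - 3)/(n - 2)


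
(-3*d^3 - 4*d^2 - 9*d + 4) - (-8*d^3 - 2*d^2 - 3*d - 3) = 5*d^3 - 2*d^2 - 6*d + 7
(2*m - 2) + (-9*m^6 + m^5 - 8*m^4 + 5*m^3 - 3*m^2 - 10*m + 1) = -9*m^6 + m^5 - 8*m^4 + 5*m^3 - 3*m^2 - 8*m - 1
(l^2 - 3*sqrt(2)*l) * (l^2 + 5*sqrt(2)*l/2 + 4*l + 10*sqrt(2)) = l^4 - sqrt(2)*l^3/2 + 4*l^3 - 15*l^2 - 2*sqrt(2)*l^2 - 60*l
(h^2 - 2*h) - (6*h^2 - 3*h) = -5*h^2 + h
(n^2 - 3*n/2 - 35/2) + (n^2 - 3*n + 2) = 2*n^2 - 9*n/2 - 31/2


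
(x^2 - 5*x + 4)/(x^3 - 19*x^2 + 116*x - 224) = (x - 1)/(x^2 - 15*x + 56)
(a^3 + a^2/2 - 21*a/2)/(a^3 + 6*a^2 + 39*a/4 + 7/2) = 2*a*(a - 3)/(2*a^2 + 5*a + 2)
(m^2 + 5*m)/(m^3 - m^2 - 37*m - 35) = m/(m^2 - 6*m - 7)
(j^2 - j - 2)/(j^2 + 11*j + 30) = (j^2 - j - 2)/(j^2 + 11*j + 30)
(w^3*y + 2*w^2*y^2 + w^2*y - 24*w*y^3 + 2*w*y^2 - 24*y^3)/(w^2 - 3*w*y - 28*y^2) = y*(-w^3 - 2*w^2*y - w^2 + 24*w*y^2 - 2*w*y + 24*y^2)/(-w^2 + 3*w*y + 28*y^2)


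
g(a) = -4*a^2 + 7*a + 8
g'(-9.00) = 79.00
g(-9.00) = -379.00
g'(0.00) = 7.00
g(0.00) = 8.00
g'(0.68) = 1.56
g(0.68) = 10.91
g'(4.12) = -25.96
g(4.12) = -31.06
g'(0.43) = 3.56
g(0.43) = 10.27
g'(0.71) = 1.32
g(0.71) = 10.95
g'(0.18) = 5.56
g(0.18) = 9.13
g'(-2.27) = 25.16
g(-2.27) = -28.50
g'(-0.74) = 12.92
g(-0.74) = 0.63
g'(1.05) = -1.40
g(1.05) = 10.94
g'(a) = 7 - 8*a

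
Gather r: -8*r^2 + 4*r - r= -8*r^2 + 3*r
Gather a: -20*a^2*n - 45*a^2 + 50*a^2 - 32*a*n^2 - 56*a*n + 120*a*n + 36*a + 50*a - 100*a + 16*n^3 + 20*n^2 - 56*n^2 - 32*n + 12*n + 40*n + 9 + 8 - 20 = a^2*(5 - 20*n) + a*(-32*n^2 + 64*n - 14) + 16*n^3 - 36*n^2 + 20*n - 3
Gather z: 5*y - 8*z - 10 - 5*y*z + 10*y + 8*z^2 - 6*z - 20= 15*y + 8*z^2 + z*(-5*y - 14) - 30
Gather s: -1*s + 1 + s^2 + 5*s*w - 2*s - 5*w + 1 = s^2 + s*(5*w - 3) - 5*w + 2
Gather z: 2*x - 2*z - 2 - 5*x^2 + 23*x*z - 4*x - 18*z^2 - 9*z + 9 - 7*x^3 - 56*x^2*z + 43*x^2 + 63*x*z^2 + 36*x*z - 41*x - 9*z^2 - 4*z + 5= -7*x^3 + 38*x^2 - 43*x + z^2*(63*x - 27) + z*(-56*x^2 + 59*x - 15) + 12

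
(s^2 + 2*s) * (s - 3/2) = s^3 + s^2/2 - 3*s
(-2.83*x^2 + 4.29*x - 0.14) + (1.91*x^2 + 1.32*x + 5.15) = -0.92*x^2 + 5.61*x + 5.01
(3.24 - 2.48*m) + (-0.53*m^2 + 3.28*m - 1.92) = -0.53*m^2 + 0.8*m + 1.32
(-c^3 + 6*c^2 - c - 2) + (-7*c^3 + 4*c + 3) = -8*c^3 + 6*c^2 + 3*c + 1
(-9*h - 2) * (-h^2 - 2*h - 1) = 9*h^3 + 20*h^2 + 13*h + 2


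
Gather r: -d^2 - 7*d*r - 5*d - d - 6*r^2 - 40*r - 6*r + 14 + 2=-d^2 - 6*d - 6*r^2 + r*(-7*d - 46) + 16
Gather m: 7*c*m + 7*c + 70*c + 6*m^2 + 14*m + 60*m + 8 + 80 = 77*c + 6*m^2 + m*(7*c + 74) + 88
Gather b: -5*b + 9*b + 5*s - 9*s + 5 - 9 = 4*b - 4*s - 4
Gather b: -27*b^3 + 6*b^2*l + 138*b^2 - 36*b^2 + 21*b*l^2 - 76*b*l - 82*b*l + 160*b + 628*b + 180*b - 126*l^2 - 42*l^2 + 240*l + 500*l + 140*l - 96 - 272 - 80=-27*b^3 + b^2*(6*l + 102) + b*(21*l^2 - 158*l + 968) - 168*l^2 + 880*l - 448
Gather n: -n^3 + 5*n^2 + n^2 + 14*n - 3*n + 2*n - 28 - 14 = -n^3 + 6*n^2 + 13*n - 42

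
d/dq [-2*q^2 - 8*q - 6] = -4*q - 8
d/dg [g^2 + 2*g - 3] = 2*g + 2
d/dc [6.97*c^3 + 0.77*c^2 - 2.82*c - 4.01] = 20.91*c^2 + 1.54*c - 2.82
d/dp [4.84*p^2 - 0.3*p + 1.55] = 9.68*p - 0.3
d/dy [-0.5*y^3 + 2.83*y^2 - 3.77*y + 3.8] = -1.5*y^2 + 5.66*y - 3.77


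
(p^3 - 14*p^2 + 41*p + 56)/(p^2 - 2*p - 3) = (p^2 - 15*p + 56)/(p - 3)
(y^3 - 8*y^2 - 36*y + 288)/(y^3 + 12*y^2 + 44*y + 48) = (y^2 - 14*y + 48)/(y^2 + 6*y + 8)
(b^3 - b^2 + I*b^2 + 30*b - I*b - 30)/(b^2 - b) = b + I + 30/b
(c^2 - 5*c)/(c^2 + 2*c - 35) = c/(c + 7)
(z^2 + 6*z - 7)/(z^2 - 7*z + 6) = (z + 7)/(z - 6)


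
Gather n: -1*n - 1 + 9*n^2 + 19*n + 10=9*n^2 + 18*n + 9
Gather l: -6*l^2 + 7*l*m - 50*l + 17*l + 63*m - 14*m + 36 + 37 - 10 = -6*l^2 + l*(7*m - 33) + 49*m + 63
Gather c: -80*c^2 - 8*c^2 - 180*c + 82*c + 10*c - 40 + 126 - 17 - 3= -88*c^2 - 88*c + 66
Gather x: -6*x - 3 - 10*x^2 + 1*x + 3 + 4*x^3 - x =4*x^3 - 10*x^2 - 6*x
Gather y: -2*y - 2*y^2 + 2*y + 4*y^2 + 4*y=2*y^2 + 4*y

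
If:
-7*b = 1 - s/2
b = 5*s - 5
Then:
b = -5/69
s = 68/69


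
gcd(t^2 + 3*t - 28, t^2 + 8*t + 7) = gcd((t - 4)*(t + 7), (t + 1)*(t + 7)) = t + 7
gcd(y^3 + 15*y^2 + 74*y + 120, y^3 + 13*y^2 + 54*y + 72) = y^2 + 10*y + 24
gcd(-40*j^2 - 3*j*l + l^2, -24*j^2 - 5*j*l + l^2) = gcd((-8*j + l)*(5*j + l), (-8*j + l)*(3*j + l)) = 8*j - l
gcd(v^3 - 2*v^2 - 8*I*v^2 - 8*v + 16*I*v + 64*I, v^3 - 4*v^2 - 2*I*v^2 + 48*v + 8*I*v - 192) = v^2 + v*(-4 - 8*I) + 32*I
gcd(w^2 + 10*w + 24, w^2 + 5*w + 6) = 1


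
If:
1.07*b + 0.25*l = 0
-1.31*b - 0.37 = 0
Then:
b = -0.28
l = 1.21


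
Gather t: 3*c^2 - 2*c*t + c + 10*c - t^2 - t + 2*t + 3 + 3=3*c^2 + 11*c - t^2 + t*(1 - 2*c) + 6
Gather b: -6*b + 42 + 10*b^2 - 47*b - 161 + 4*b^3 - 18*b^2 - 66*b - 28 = 4*b^3 - 8*b^2 - 119*b - 147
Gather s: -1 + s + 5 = s + 4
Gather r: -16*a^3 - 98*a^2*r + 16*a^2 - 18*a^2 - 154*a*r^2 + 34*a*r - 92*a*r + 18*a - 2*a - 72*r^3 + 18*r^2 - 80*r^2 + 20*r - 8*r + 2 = -16*a^3 - 2*a^2 + 16*a - 72*r^3 + r^2*(-154*a - 62) + r*(-98*a^2 - 58*a + 12) + 2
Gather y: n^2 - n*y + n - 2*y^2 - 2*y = n^2 + n - 2*y^2 + y*(-n - 2)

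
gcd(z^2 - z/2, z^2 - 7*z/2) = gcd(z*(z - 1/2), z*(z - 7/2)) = z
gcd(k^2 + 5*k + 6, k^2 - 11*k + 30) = 1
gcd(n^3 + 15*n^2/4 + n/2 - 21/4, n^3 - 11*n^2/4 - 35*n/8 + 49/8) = n^2 + 3*n/4 - 7/4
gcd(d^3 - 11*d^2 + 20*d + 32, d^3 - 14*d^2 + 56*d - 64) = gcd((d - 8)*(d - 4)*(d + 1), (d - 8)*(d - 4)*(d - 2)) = d^2 - 12*d + 32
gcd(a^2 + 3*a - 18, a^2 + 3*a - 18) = a^2 + 3*a - 18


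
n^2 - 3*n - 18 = (n - 6)*(n + 3)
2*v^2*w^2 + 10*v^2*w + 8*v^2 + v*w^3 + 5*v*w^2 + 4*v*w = (2*v + w)*(w + 4)*(v*w + v)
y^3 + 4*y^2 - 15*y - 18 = (y - 3)*(y + 1)*(y + 6)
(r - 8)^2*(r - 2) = r^3 - 18*r^2 + 96*r - 128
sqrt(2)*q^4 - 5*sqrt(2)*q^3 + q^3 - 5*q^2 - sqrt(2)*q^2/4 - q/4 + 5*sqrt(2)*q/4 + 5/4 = (q - 5)*(q - 1/2)*(q + 1/2)*(sqrt(2)*q + 1)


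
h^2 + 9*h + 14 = (h + 2)*(h + 7)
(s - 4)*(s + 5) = s^2 + s - 20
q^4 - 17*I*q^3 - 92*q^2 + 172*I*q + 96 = (q - 8*I)*(q - 6*I)*(q - 2*I)*(q - I)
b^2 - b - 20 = (b - 5)*(b + 4)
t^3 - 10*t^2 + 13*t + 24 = (t - 8)*(t - 3)*(t + 1)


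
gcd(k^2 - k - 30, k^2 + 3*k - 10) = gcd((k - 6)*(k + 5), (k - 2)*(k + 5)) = k + 5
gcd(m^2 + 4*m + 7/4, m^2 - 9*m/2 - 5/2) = m + 1/2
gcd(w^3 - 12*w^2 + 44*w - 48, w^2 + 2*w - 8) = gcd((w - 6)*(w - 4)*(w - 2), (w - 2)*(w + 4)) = w - 2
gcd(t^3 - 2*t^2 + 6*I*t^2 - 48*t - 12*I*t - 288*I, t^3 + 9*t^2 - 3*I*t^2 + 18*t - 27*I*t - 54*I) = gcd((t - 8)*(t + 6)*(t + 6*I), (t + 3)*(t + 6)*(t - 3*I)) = t + 6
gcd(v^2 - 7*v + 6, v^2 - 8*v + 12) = v - 6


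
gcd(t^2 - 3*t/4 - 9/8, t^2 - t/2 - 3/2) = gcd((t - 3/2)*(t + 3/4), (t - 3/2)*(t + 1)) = t - 3/2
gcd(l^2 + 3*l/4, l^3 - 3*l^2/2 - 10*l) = l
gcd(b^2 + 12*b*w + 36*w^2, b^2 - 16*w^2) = 1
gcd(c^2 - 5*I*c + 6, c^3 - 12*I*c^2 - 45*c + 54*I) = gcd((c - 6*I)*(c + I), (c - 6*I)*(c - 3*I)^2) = c - 6*I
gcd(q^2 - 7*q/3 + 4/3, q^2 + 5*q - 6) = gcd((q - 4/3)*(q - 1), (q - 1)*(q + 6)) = q - 1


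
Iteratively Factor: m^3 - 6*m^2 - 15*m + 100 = (m - 5)*(m^2 - m - 20) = (m - 5)*(m + 4)*(m - 5)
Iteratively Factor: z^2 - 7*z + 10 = (z - 5)*(z - 2)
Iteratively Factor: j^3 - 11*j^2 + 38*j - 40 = (j - 4)*(j^2 - 7*j + 10) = (j - 5)*(j - 4)*(j - 2)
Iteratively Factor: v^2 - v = (v)*(v - 1)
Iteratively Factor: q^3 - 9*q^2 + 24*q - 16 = (q - 4)*(q^2 - 5*q + 4) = (q - 4)^2*(q - 1)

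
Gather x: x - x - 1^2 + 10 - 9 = 0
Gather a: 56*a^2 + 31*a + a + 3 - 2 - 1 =56*a^2 + 32*a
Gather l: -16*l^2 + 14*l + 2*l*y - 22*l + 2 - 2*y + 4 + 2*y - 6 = -16*l^2 + l*(2*y - 8)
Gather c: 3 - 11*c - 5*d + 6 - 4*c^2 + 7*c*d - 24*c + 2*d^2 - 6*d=-4*c^2 + c*(7*d - 35) + 2*d^2 - 11*d + 9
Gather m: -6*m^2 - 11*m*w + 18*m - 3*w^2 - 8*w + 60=-6*m^2 + m*(18 - 11*w) - 3*w^2 - 8*w + 60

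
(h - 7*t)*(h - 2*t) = h^2 - 9*h*t + 14*t^2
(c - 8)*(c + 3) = c^2 - 5*c - 24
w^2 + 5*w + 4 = (w + 1)*(w + 4)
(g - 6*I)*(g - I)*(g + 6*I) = g^3 - I*g^2 + 36*g - 36*I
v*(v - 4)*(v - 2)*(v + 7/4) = v^4 - 17*v^3/4 - 5*v^2/2 + 14*v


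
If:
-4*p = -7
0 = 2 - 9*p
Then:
No Solution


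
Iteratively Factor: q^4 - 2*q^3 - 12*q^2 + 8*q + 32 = (q - 2)*(q^3 - 12*q - 16) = (q - 2)*(q + 2)*(q^2 - 2*q - 8) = (q - 4)*(q - 2)*(q + 2)*(q + 2)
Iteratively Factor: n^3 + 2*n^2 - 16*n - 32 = (n + 4)*(n^2 - 2*n - 8) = (n - 4)*(n + 4)*(n + 2)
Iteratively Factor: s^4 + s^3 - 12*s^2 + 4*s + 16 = (s + 4)*(s^3 - 3*s^2 + 4) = (s - 2)*(s + 4)*(s^2 - s - 2) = (s - 2)*(s + 1)*(s + 4)*(s - 2)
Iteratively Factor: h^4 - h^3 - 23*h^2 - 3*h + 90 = (h + 3)*(h^3 - 4*h^2 - 11*h + 30) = (h - 2)*(h + 3)*(h^2 - 2*h - 15) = (h - 5)*(h - 2)*(h + 3)*(h + 3)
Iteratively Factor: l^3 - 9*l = (l + 3)*(l^2 - 3*l) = l*(l + 3)*(l - 3)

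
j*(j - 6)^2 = j^3 - 12*j^2 + 36*j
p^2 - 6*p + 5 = (p - 5)*(p - 1)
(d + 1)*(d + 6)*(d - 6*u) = d^3 - 6*d^2*u + 7*d^2 - 42*d*u + 6*d - 36*u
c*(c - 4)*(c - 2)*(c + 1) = c^4 - 5*c^3 + 2*c^2 + 8*c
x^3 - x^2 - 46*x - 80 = (x - 8)*(x + 2)*(x + 5)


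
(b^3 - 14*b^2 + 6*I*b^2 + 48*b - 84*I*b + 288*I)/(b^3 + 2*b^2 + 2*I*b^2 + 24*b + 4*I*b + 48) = (b^2 - 14*b + 48)/(b^2 + b*(2 - 4*I) - 8*I)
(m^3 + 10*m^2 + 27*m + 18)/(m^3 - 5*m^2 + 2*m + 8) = (m^2 + 9*m + 18)/(m^2 - 6*m + 8)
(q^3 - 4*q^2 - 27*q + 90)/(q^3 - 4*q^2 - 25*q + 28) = (q^3 - 4*q^2 - 27*q + 90)/(q^3 - 4*q^2 - 25*q + 28)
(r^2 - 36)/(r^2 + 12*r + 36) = (r - 6)/(r + 6)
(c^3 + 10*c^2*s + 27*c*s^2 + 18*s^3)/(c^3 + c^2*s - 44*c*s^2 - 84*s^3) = (-c^2 - 4*c*s - 3*s^2)/(-c^2 + 5*c*s + 14*s^2)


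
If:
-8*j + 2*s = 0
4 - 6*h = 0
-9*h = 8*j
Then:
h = 2/3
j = -3/4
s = -3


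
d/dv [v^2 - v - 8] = 2*v - 1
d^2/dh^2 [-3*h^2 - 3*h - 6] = -6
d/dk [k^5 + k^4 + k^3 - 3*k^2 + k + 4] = 5*k^4 + 4*k^3 + 3*k^2 - 6*k + 1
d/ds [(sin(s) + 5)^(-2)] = -2*cos(s)/(sin(s) + 5)^3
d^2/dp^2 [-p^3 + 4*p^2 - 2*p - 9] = 8 - 6*p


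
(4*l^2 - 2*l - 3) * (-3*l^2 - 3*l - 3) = -12*l^4 - 6*l^3 + 3*l^2 + 15*l + 9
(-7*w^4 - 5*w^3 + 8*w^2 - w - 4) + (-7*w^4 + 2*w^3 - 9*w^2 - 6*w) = -14*w^4 - 3*w^3 - w^2 - 7*w - 4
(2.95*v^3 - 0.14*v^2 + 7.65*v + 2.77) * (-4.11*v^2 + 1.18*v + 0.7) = -12.1245*v^5 + 4.0564*v^4 - 29.5417*v^3 - 2.4557*v^2 + 8.6236*v + 1.939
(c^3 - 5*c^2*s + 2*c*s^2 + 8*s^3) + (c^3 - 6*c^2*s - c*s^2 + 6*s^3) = 2*c^3 - 11*c^2*s + c*s^2 + 14*s^3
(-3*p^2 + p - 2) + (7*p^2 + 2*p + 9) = 4*p^2 + 3*p + 7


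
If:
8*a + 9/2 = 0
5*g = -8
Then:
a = -9/16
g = -8/5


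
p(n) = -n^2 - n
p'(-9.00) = 17.00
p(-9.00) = -72.00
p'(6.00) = -13.00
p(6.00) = -42.00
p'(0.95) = -2.90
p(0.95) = -1.85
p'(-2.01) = 3.02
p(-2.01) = -2.03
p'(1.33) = -3.66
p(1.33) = -3.10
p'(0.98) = -2.96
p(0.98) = -1.94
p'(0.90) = -2.80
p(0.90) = -1.71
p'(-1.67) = 2.34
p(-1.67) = -1.12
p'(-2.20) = 3.40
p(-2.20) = -2.64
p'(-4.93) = 8.86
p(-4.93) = -19.37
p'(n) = -2*n - 1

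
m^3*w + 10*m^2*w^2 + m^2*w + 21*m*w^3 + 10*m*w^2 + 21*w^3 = (m + 3*w)*(m + 7*w)*(m*w + w)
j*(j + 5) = j^2 + 5*j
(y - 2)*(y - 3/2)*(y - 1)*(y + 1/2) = y^4 - 4*y^3 + 17*y^2/4 + y/4 - 3/2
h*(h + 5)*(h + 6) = h^3 + 11*h^2 + 30*h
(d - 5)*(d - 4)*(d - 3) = d^3 - 12*d^2 + 47*d - 60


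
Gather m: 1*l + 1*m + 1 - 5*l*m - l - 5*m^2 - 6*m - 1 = -5*m^2 + m*(-5*l - 5)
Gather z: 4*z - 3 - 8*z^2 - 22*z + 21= -8*z^2 - 18*z + 18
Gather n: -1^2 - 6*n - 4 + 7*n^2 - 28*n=7*n^2 - 34*n - 5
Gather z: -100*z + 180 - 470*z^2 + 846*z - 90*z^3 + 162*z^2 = -90*z^3 - 308*z^2 + 746*z + 180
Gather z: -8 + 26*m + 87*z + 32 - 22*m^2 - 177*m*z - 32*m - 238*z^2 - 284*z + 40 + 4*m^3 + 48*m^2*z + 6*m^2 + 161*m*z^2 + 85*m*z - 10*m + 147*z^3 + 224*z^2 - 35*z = 4*m^3 - 16*m^2 - 16*m + 147*z^3 + z^2*(161*m - 14) + z*(48*m^2 - 92*m - 232) + 64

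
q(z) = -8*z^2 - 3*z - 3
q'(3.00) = -51.00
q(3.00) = -84.00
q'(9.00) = -147.00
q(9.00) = -678.00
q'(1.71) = -30.36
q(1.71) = -31.52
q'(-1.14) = 15.24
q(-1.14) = -9.98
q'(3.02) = -51.32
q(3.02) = -85.02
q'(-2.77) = 41.32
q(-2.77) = -56.07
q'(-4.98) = 76.68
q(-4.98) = -186.46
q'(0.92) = -17.72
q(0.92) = -12.53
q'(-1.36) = 18.76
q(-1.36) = -13.72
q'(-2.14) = 31.24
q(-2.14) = -33.22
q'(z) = -16*z - 3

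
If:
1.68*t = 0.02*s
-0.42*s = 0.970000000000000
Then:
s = -2.31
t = -0.03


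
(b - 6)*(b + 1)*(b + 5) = b^3 - 31*b - 30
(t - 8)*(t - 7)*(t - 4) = t^3 - 19*t^2 + 116*t - 224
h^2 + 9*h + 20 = (h + 4)*(h + 5)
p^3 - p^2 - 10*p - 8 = (p - 4)*(p + 1)*(p + 2)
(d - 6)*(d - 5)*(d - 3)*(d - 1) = d^4 - 15*d^3 + 77*d^2 - 153*d + 90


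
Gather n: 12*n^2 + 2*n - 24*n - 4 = 12*n^2 - 22*n - 4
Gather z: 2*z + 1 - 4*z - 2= -2*z - 1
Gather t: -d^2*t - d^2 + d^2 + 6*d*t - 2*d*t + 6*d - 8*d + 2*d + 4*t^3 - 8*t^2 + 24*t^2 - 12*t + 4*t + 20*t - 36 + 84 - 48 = 4*t^3 + 16*t^2 + t*(-d^2 + 4*d + 12)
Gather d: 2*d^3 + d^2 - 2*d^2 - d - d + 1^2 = 2*d^3 - d^2 - 2*d + 1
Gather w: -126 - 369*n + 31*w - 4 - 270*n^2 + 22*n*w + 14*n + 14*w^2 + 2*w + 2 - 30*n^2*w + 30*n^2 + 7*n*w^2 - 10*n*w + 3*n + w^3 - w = -240*n^2 - 352*n + w^3 + w^2*(7*n + 14) + w*(-30*n^2 + 12*n + 32) - 128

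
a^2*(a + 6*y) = a^3 + 6*a^2*y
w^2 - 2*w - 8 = (w - 4)*(w + 2)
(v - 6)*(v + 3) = v^2 - 3*v - 18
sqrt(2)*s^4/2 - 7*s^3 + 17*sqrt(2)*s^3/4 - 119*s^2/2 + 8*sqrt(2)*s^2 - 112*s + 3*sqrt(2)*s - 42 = (s + 1/2)*(s + 6)*(s - 7*sqrt(2))*(sqrt(2)*s/2 + sqrt(2))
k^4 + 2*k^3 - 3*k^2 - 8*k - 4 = (k - 2)*(k + 1)^2*(k + 2)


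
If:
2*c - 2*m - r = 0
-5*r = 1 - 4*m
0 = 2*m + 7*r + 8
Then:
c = -25/19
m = -33/38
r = -17/19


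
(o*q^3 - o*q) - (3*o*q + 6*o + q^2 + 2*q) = o*q^3 - 4*o*q - 6*o - q^2 - 2*q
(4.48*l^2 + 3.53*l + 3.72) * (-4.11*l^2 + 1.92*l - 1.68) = -18.4128*l^4 - 5.9067*l^3 - 16.038*l^2 + 1.212*l - 6.2496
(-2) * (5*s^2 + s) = -10*s^2 - 2*s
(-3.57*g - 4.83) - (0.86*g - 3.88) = -4.43*g - 0.95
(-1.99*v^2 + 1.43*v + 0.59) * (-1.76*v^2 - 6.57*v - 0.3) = 3.5024*v^4 + 10.5575*v^3 - 9.8365*v^2 - 4.3053*v - 0.177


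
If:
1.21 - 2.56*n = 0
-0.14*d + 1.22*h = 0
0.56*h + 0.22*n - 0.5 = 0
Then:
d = 6.16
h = 0.71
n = 0.47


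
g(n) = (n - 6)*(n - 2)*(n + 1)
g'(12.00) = 268.00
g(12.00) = 780.00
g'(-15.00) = 889.00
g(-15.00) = -4998.00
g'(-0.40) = 10.08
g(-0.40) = 9.22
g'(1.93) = -11.85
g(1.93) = 0.83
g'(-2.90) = 69.83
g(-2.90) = -82.86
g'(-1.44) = 30.38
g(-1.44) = -11.26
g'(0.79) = -5.19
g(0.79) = 11.28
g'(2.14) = -12.22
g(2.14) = -1.70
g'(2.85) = -11.53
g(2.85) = -10.31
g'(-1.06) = 22.21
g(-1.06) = -1.30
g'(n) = (n - 6)*(n - 2) + (n - 6)*(n + 1) + (n - 2)*(n + 1)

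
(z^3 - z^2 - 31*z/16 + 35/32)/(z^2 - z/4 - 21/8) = (8*z^2 + 6*z - 5)/(4*(2*z + 3))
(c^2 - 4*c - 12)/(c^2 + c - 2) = (c - 6)/(c - 1)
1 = 1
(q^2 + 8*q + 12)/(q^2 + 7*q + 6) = (q + 2)/(q + 1)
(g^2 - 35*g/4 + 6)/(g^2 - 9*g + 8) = (g - 3/4)/(g - 1)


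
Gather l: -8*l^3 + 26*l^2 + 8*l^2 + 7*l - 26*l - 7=-8*l^3 + 34*l^2 - 19*l - 7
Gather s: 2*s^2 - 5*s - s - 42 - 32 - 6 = 2*s^2 - 6*s - 80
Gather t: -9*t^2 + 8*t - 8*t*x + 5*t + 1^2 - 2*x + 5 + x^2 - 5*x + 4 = -9*t^2 + t*(13 - 8*x) + x^2 - 7*x + 10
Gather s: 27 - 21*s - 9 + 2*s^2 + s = 2*s^2 - 20*s + 18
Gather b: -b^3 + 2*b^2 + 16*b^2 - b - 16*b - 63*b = -b^3 + 18*b^2 - 80*b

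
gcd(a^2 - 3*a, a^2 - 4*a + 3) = a - 3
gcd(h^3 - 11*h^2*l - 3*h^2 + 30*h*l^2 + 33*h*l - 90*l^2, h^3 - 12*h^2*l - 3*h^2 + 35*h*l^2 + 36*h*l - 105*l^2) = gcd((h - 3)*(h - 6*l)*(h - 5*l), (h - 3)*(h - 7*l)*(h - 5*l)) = h^2 - 5*h*l - 3*h + 15*l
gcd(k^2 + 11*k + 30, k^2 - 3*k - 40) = k + 5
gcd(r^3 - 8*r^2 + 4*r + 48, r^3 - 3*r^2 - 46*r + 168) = r^2 - 10*r + 24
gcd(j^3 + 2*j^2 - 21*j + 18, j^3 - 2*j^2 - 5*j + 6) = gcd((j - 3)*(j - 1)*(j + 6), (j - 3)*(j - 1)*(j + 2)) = j^2 - 4*j + 3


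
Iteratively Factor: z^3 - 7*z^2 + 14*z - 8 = (z - 2)*(z^2 - 5*z + 4) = (z - 2)*(z - 1)*(z - 4)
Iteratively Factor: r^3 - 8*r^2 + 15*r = (r - 3)*(r^2 - 5*r) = (r - 5)*(r - 3)*(r)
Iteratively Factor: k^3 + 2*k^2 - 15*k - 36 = (k + 3)*(k^2 - k - 12) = (k + 3)^2*(k - 4)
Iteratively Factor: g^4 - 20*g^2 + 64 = (g + 4)*(g^3 - 4*g^2 - 4*g + 16) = (g - 2)*(g + 4)*(g^2 - 2*g - 8) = (g - 4)*(g - 2)*(g + 4)*(g + 2)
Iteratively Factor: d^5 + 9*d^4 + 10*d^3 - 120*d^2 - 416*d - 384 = (d - 4)*(d^4 + 13*d^3 + 62*d^2 + 128*d + 96) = (d - 4)*(d + 3)*(d^3 + 10*d^2 + 32*d + 32) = (d - 4)*(d + 3)*(d + 4)*(d^2 + 6*d + 8) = (d - 4)*(d + 2)*(d + 3)*(d + 4)*(d + 4)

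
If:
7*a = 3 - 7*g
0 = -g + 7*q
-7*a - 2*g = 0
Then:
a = -6/35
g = 3/5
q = 3/35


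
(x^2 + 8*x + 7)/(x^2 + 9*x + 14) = (x + 1)/(x + 2)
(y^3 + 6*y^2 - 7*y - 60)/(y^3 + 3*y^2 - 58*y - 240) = (y^2 + y - 12)/(y^2 - 2*y - 48)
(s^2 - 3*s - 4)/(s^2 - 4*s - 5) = (s - 4)/(s - 5)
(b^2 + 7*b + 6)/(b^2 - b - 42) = (b + 1)/(b - 7)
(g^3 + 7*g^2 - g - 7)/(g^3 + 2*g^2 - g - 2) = (g + 7)/(g + 2)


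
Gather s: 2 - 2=0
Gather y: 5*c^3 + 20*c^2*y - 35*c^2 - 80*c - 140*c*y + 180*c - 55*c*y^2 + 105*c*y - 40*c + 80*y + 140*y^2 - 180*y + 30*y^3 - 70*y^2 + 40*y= 5*c^3 - 35*c^2 + 60*c + 30*y^3 + y^2*(70 - 55*c) + y*(20*c^2 - 35*c - 60)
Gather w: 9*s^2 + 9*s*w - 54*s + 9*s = 9*s^2 + 9*s*w - 45*s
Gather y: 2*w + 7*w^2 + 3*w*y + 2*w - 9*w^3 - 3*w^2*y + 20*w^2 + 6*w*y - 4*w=-9*w^3 + 27*w^2 + y*(-3*w^2 + 9*w)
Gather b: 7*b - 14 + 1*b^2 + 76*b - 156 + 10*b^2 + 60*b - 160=11*b^2 + 143*b - 330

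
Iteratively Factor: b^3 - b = (b)*(b^2 - 1) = b*(b + 1)*(b - 1)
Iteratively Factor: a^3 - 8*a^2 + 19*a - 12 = (a - 4)*(a^2 - 4*a + 3) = (a - 4)*(a - 1)*(a - 3)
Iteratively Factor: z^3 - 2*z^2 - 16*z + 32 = (z + 4)*(z^2 - 6*z + 8) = (z - 4)*(z + 4)*(z - 2)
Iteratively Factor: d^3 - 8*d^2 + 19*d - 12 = (d - 1)*(d^2 - 7*d + 12) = (d - 3)*(d - 1)*(d - 4)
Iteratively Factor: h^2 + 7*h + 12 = (h + 3)*(h + 4)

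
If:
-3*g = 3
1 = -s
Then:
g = -1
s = -1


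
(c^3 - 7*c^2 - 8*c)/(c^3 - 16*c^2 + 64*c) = (c + 1)/(c - 8)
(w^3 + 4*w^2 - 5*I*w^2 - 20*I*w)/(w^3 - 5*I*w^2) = (w + 4)/w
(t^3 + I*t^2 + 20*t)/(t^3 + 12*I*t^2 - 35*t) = (t - 4*I)/(t + 7*I)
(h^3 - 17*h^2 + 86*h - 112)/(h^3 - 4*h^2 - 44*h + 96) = (h - 7)/(h + 6)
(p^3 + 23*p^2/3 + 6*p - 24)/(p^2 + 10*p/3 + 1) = (3*p^2 + 14*p - 24)/(3*p + 1)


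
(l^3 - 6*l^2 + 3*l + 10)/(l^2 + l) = l - 7 + 10/l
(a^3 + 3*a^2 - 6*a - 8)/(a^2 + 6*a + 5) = (a^2 + 2*a - 8)/(a + 5)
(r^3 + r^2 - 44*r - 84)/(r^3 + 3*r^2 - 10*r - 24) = (r^2 - r - 42)/(r^2 + r - 12)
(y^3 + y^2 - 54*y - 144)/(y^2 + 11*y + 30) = (y^2 - 5*y - 24)/(y + 5)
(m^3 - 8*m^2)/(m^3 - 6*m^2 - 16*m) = m/(m + 2)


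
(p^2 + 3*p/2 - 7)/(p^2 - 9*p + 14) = (p + 7/2)/(p - 7)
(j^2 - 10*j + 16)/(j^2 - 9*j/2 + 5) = 2*(j - 8)/(2*j - 5)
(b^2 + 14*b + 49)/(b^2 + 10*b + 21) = (b + 7)/(b + 3)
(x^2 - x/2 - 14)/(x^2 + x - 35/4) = 2*(x - 4)/(2*x - 5)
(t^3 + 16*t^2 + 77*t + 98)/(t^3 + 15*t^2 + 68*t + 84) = (t + 7)/(t + 6)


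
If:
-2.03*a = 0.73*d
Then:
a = -0.359605911330049*d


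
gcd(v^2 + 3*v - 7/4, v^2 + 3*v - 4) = 1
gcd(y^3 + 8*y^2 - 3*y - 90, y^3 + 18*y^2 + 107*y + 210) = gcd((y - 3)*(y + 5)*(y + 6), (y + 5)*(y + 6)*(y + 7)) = y^2 + 11*y + 30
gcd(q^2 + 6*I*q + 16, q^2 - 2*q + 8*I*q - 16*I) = q + 8*I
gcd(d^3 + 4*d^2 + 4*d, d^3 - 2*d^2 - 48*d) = d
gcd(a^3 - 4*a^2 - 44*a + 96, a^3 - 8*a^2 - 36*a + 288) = a^2 - 2*a - 48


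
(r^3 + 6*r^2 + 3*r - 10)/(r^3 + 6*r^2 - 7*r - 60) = (r^2 + r - 2)/(r^2 + r - 12)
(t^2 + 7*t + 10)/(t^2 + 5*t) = (t + 2)/t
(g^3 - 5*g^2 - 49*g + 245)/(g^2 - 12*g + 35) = g + 7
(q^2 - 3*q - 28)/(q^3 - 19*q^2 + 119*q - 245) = (q + 4)/(q^2 - 12*q + 35)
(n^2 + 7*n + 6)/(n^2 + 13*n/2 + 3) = 2*(n + 1)/(2*n + 1)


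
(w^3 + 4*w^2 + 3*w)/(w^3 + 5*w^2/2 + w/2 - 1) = 2*w*(w + 3)/(2*w^2 + 3*w - 2)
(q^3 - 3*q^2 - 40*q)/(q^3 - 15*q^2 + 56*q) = (q + 5)/(q - 7)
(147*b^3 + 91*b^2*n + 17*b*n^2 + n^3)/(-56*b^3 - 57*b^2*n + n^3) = (-21*b^2 - 10*b*n - n^2)/(8*b^2 + 7*b*n - n^2)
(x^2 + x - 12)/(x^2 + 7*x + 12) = (x - 3)/(x + 3)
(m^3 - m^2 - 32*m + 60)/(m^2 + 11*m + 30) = (m^2 - 7*m + 10)/(m + 5)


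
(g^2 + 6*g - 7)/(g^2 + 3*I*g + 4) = (g^2 + 6*g - 7)/(g^2 + 3*I*g + 4)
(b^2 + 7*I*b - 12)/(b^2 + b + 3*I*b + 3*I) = (b + 4*I)/(b + 1)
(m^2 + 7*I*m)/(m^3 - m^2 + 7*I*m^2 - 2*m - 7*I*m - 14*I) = m/(m^2 - m - 2)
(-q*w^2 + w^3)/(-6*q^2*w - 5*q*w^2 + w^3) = w*(q - w)/(6*q^2 + 5*q*w - w^2)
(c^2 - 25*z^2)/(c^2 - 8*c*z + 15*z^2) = (-c - 5*z)/(-c + 3*z)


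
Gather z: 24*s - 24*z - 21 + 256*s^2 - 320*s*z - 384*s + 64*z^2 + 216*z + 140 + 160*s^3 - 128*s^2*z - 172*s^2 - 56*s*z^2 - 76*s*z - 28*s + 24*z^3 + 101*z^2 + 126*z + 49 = 160*s^3 + 84*s^2 - 388*s + 24*z^3 + z^2*(165 - 56*s) + z*(-128*s^2 - 396*s + 318) + 168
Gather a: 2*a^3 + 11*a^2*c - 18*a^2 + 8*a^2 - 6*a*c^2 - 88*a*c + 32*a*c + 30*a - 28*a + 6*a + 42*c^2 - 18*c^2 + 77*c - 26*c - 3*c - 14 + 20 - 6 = 2*a^3 + a^2*(11*c - 10) + a*(-6*c^2 - 56*c + 8) + 24*c^2 + 48*c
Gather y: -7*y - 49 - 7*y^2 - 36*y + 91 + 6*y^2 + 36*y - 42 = -y^2 - 7*y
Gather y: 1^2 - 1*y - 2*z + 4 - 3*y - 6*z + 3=-4*y - 8*z + 8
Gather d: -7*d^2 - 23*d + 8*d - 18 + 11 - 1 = -7*d^2 - 15*d - 8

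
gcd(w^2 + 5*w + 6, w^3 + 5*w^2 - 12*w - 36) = w + 2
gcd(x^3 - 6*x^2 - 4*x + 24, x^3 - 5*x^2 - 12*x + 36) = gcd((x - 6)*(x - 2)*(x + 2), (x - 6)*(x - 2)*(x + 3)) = x^2 - 8*x + 12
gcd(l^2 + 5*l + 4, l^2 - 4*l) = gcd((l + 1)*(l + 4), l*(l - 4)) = 1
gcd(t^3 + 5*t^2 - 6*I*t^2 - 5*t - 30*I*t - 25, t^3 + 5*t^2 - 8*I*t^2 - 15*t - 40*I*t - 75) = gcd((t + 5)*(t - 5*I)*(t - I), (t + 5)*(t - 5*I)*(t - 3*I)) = t^2 + t*(5 - 5*I) - 25*I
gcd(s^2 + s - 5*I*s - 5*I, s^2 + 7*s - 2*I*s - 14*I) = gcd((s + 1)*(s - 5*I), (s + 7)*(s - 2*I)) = 1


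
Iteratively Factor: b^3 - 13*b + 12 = (b + 4)*(b^2 - 4*b + 3) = (b - 3)*(b + 4)*(b - 1)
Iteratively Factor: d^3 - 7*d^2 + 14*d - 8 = (d - 4)*(d^2 - 3*d + 2) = (d - 4)*(d - 2)*(d - 1)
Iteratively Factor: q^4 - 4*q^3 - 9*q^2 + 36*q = (q + 3)*(q^3 - 7*q^2 + 12*q) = (q - 4)*(q + 3)*(q^2 - 3*q) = (q - 4)*(q - 3)*(q + 3)*(q)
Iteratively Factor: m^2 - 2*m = (m)*(m - 2)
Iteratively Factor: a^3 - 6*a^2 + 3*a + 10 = (a + 1)*(a^2 - 7*a + 10) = (a - 5)*(a + 1)*(a - 2)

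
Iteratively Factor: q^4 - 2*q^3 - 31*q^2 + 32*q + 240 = (q - 5)*(q^3 + 3*q^2 - 16*q - 48) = (q - 5)*(q + 4)*(q^2 - q - 12) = (q - 5)*(q - 4)*(q + 4)*(q + 3)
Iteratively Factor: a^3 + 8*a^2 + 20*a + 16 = (a + 2)*(a^2 + 6*a + 8) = (a + 2)*(a + 4)*(a + 2)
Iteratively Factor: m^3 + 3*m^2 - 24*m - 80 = (m + 4)*(m^2 - m - 20) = (m - 5)*(m + 4)*(m + 4)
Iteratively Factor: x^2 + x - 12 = (x - 3)*(x + 4)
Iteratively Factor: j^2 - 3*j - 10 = (j + 2)*(j - 5)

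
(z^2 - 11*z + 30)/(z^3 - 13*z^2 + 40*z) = (z - 6)/(z*(z - 8))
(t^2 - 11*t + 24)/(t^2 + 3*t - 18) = (t - 8)/(t + 6)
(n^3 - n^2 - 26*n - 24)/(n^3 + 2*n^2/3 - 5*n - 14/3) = 3*(n^2 - 2*n - 24)/(3*n^2 - n - 14)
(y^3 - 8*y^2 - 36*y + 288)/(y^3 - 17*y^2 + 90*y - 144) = (y + 6)/(y - 3)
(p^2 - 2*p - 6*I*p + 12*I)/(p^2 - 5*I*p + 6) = (p - 2)/(p + I)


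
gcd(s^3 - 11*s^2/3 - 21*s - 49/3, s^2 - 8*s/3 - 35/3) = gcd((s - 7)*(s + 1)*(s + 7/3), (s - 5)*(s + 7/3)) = s + 7/3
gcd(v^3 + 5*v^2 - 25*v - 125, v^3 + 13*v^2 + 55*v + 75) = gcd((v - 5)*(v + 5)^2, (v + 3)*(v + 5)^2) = v^2 + 10*v + 25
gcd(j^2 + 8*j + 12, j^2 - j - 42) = j + 6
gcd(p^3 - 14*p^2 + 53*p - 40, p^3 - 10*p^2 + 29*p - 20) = p^2 - 6*p + 5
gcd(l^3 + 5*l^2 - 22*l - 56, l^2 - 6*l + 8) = l - 4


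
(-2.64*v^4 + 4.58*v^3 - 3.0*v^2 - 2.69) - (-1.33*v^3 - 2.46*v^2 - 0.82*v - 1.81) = -2.64*v^4 + 5.91*v^3 - 0.54*v^2 + 0.82*v - 0.88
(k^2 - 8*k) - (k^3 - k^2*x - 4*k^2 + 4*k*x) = -k^3 + k^2*x + 5*k^2 - 4*k*x - 8*k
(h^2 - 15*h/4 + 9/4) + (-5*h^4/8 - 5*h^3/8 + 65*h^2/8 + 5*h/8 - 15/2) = -5*h^4/8 - 5*h^3/8 + 73*h^2/8 - 25*h/8 - 21/4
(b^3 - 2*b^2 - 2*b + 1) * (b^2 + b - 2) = b^5 - b^4 - 6*b^3 + 3*b^2 + 5*b - 2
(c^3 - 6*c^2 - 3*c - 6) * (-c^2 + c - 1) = -c^5 + 7*c^4 - 4*c^3 + 9*c^2 - 3*c + 6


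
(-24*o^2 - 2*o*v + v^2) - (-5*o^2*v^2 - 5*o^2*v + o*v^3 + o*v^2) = 5*o^2*v^2 + 5*o^2*v - 24*o^2 - o*v^3 - o*v^2 - 2*o*v + v^2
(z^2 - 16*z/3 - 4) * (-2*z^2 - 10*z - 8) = -2*z^4 + 2*z^3/3 + 160*z^2/3 + 248*z/3 + 32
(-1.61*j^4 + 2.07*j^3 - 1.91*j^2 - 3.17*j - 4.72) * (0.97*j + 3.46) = -1.5617*j^5 - 3.5627*j^4 + 5.3095*j^3 - 9.6835*j^2 - 15.5466*j - 16.3312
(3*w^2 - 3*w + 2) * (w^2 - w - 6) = 3*w^4 - 6*w^3 - 13*w^2 + 16*w - 12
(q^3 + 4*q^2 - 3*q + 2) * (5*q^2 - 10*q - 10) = 5*q^5 + 10*q^4 - 65*q^3 + 10*q - 20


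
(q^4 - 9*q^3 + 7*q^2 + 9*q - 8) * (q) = q^5 - 9*q^4 + 7*q^3 + 9*q^2 - 8*q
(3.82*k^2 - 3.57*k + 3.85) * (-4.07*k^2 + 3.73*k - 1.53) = -15.5474*k^4 + 28.7785*k^3 - 34.8302*k^2 + 19.8226*k - 5.8905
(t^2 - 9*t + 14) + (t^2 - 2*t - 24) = 2*t^2 - 11*t - 10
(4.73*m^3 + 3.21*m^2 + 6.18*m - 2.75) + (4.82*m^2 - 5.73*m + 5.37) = 4.73*m^3 + 8.03*m^2 + 0.449999999999999*m + 2.62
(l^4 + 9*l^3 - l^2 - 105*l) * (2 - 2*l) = -2*l^5 - 16*l^4 + 20*l^3 + 208*l^2 - 210*l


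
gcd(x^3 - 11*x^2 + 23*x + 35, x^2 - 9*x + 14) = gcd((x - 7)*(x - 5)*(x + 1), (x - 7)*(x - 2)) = x - 7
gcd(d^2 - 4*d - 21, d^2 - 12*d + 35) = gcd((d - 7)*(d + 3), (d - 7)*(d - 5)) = d - 7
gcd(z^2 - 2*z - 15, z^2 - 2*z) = 1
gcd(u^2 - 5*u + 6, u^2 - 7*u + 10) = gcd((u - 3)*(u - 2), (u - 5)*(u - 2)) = u - 2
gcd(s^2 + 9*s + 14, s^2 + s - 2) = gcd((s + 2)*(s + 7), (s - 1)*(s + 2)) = s + 2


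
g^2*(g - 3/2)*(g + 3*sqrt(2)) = g^4 - 3*g^3/2 + 3*sqrt(2)*g^3 - 9*sqrt(2)*g^2/2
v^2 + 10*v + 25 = (v + 5)^2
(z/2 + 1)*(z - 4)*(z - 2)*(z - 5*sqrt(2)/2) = z^4/2 - 2*z^3 - 5*sqrt(2)*z^3/4 - 2*z^2 + 5*sqrt(2)*z^2 + 5*sqrt(2)*z + 8*z - 20*sqrt(2)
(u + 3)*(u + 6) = u^2 + 9*u + 18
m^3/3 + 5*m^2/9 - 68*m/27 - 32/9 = (m/3 + 1)*(m - 8/3)*(m + 4/3)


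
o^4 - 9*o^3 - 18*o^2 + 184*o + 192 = (o - 8)*(o - 6)*(o + 1)*(o + 4)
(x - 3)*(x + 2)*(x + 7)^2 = x^4 + 13*x^3 + 29*x^2 - 133*x - 294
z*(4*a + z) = 4*a*z + z^2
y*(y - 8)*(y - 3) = y^3 - 11*y^2 + 24*y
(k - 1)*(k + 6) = k^2 + 5*k - 6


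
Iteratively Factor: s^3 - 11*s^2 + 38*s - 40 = (s - 5)*(s^2 - 6*s + 8) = (s - 5)*(s - 4)*(s - 2)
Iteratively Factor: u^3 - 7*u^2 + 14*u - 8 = (u - 4)*(u^2 - 3*u + 2) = (u - 4)*(u - 1)*(u - 2)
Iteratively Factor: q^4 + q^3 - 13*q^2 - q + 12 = (q - 1)*(q^3 + 2*q^2 - 11*q - 12) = (q - 1)*(q + 4)*(q^2 - 2*q - 3) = (q - 1)*(q + 1)*(q + 4)*(q - 3)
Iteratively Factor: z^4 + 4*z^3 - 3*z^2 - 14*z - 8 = (z + 1)*(z^3 + 3*z^2 - 6*z - 8) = (z + 1)^2*(z^2 + 2*z - 8) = (z + 1)^2*(z + 4)*(z - 2)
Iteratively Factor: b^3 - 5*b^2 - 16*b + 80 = (b - 5)*(b^2 - 16) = (b - 5)*(b + 4)*(b - 4)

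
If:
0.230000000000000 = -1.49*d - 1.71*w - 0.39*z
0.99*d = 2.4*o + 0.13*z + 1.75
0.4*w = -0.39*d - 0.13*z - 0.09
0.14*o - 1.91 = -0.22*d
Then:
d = 7.01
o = 2.62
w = -4.32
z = -8.43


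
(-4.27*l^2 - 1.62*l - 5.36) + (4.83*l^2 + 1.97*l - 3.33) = 0.56*l^2 + 0.35*l - 8.69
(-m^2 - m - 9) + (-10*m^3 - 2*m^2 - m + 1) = -10*m^3 - 3*m^2 - 2*m - 8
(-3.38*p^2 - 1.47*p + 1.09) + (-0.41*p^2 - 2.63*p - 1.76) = -3.79*p^2 - 4.1*p - 0.67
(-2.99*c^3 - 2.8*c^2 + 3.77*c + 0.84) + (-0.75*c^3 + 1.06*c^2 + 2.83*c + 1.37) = -3.74*c^3 - 1.74*c^2 + 6.6*c + 2.21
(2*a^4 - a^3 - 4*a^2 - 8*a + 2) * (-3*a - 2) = -6*a^5 - a^4 + 14*a^3 + 32*a^2 + 10*a - 4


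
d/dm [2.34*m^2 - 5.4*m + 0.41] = 4.68*m - 5.4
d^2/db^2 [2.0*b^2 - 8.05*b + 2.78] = 4.00000000000000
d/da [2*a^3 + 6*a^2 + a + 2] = 6*a^2 + 12*a + 1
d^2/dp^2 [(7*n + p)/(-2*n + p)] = -18*n/(2*n - p)^3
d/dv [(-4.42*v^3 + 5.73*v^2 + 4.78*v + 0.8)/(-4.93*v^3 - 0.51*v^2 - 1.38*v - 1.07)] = (30.5031*v^4 + 59.33*v^3 + 20.5506*v^2 - 11.4462*v - 4.0106)/(24.3049*v^6 + 5.0286*v^5 + 13.8669*v^4 + 11.9578*v^3 + 2.9958*v^2 + 2.9532*v + 1.1449)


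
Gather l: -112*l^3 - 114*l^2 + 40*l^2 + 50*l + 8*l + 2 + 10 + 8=-112*l^3 - 74*l^2 + 58*l + 20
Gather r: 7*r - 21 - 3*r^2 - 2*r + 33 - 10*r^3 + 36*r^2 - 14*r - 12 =-10*r^3 + 33*r^2 - 9*r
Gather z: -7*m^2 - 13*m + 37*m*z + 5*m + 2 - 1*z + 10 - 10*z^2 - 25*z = -7*m^2 - 8*m - 10*z^2 + z*(37*m - 26) + 12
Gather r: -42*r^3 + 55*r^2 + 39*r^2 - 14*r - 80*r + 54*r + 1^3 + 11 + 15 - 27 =-42*r^3 + 94*r^2 - 40*r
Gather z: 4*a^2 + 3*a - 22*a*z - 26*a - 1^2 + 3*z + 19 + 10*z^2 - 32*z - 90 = 4*a^2 - 23*a + 10*z^2 + z*(-22*a - 29) - 72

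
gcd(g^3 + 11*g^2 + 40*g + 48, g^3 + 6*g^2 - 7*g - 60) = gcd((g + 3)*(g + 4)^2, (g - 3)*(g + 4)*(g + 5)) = g + 4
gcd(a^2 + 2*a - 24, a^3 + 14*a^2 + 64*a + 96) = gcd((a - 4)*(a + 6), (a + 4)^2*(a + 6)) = a + 6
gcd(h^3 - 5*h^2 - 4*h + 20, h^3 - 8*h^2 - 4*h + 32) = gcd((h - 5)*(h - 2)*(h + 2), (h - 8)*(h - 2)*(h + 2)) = h^2 - 4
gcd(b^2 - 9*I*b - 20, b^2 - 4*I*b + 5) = b - 5*I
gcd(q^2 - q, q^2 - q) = q^2 - q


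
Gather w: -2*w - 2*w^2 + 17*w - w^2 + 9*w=-3*w^2 + 24*w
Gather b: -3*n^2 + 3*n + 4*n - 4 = -3*n^2 + 7*n - 4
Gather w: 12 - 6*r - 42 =-6*r - 30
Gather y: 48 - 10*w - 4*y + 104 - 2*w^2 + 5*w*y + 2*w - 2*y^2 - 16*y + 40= -2*w^2 - 8*w - 2*y^2 + y*(5*w - 20) + 192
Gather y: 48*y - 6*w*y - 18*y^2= -18*y^2 + y*(48 - 6*w)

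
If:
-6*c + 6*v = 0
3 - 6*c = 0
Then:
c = 1/2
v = 1/2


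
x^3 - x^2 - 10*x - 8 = (x - 4)*(x + 1)*(x + 2)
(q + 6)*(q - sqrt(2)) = q^2 - sqrt(2)*q + 6*q - 6*sqrt(2)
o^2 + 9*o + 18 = (o + 3)*(o + 6)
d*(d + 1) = d^2 + d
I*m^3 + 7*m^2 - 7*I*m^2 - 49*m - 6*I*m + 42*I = (m - 7)*(m - 6*I)*(I*m + 1)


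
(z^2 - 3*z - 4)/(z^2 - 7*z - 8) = (z - 4)/(z - 8)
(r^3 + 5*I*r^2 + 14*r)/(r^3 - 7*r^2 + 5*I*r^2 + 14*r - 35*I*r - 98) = r/(r - 7)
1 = 1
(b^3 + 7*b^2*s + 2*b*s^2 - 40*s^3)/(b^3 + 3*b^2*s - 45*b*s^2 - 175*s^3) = (-b^2 - 2*b*s + 8*s^2)/(-b^2 + 2*b*s + 35*s^2)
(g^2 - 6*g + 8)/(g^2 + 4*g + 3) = (g^2 - 6*g + 8)/(g^2 + 4*g + 3)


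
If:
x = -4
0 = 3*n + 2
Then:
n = -2/3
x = -4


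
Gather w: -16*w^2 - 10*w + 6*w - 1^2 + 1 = -16*w^2 - 4*w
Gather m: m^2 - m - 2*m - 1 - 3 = m^2 - 3*m - 4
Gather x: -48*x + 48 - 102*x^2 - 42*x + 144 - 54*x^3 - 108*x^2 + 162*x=-54*x^3 - 210*x^2 + 72*x + 192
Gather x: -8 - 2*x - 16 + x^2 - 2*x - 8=x^2 - 4*x - 32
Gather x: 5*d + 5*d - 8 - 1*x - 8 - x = 10*d - 2*x - 16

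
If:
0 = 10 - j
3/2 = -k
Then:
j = 10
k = -3/2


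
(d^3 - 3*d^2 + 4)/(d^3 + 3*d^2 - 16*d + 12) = (d^2 - d - 2)/(d^2 + 5*d - 6)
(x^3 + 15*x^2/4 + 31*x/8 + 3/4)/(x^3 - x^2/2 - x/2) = (8*x^3 + 30*x^2 + 31*x + 6)/(4*x*(2*x^2 - x - 1))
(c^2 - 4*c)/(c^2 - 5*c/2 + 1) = 2*c*(c - 4)/(2*c^2 - 5*c + 2)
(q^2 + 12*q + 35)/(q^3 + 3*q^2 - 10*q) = (q + 7)/(q*(q - 2))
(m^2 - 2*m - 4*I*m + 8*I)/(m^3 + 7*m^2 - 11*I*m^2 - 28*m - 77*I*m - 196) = (m - 2)/(m^2 + 7*m*(1 - I) - 49*I)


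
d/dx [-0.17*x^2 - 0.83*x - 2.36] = -0.34*x - 0.83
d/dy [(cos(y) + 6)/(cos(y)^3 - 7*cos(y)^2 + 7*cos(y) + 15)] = (-165*cos(y) + 11*cos(2*y) + cos(3*y) + 65)*sin(y)/(2*(cos(y)^3 - 7*cos(y)^2 + 7*cos(y) + 15)^2)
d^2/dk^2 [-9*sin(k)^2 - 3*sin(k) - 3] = 3*sin(k) - 18*cos(2*k)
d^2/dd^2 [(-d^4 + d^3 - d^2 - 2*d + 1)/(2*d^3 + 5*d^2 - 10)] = 2*(-39*d^6 - 84*d^5 + 234*d^4 - 60*d^3 - 915*d^2 + 60*d - 50)/(8*d^9 + 60*d^8 + 150*d^7 + 5*d^6 - 600*d^5 - 750*d^4 + 600*d^3 + 1500*d^2 - 1000)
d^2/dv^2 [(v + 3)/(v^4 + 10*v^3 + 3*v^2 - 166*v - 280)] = 2*(4*(v + 3)*(2*v^3 + 15*v^2 + 3*v - 83)^2 + (-4*v^3 - 30*v^2 - 6*v - 3*(v + 3)*(2*v^2 + 10*v + 1) + 166)*(v^4 + 10*v^3 + 3*v^2 - 166*v - 280))/(v^4 + 10*v^3 + 3*v^2 - 166*v - 280)^3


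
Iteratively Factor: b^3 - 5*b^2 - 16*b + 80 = (b - 4)*(b^2 - b - 20) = (b - 4)*(b + 4)*(b - 5)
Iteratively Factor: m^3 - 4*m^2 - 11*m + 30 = (m - 2)*(m^2 - 2*m - 15) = (m - 2)*(m + 3)*(m - 5)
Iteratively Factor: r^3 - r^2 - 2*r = (r + 1)*(r^2 - 2*r) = r*(r + 1)*(r - 2)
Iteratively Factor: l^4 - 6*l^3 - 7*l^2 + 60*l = (l)*(l^3 - 6*l^2 - 7*l + 60) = l*(l - 4)*(l^2 - 2*l - 15) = l*(l - 5)*(l - 4)*(l + 3)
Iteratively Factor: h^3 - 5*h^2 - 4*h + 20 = (h + 2)*(h^2 - 7*h + 10) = (h - 2)*(h + 2)*(h - 5)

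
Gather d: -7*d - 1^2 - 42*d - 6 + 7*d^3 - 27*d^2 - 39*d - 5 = 7*d^3 - 27*d^2 - 88*d - 12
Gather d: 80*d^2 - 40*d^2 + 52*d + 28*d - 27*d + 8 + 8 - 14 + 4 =40*d^2 + 53*d + 6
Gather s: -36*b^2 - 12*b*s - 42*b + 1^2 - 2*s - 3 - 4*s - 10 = -36*b^2 - 42*b + s*(-12*b - 6) - 12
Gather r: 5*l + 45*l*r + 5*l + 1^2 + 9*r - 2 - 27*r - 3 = 10*l + r*(45*l - 18) - 4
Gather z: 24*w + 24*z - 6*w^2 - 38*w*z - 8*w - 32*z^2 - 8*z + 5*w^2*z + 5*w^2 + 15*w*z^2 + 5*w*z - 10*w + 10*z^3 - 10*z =-w^2 + 6*w + 10*z^3 + z^2*(15*w - 32) + z*(5*w^2 - 33*w + 6)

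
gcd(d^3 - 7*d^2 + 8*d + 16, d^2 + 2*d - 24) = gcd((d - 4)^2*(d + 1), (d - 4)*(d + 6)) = d - 4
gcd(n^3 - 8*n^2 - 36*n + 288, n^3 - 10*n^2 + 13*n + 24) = n - 8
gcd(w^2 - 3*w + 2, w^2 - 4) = w - 2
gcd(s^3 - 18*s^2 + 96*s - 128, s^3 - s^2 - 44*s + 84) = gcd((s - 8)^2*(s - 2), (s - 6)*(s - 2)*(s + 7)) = s - 2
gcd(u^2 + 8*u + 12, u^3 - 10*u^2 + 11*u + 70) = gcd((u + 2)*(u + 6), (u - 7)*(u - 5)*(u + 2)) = u + 2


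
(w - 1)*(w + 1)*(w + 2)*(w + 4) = w^4 + 6*w^3 + 7*w^2 - 6*w - 8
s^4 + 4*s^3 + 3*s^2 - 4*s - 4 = (s - 1)*(s + 1)*(s + 2)^2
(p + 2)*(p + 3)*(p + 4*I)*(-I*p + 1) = -I*p^4 + 5*p^3 - 5*I*p^3 + 25*p^2 - 2*I*p^2 + 30*p + 20*I*p + 24*I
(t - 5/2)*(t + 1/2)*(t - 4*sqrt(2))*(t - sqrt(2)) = t^4 - 5*sqrt(2)*t^3 - 2*t^3 + 27*t^2/4 + 10*sqrt(2)*t^2 - 16*t + 25*sqrt(2)*t/4 - 10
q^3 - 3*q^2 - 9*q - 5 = (q - 5)*(q + 1)^2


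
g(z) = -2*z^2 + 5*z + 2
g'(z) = 5 - 4*z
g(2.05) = 3.84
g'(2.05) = -3.20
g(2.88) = -0.19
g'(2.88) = -6.52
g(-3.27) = -35.74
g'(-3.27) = 18.08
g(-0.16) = 1.15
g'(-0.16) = 5.64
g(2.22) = 3.24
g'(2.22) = -3.88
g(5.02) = -23.30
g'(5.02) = -15.08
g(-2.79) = -27.52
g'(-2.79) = 16.16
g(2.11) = 3.65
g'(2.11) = -3.44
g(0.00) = 2.00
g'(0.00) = 5.00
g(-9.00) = -205.00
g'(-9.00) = 41.00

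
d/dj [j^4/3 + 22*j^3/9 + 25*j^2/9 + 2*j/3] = 4*j^3/3 + 22*j^2/3 + 50*j/9 + 2/3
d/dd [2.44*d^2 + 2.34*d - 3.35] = 4.88*d + 2.34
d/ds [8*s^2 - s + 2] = 16*s - 1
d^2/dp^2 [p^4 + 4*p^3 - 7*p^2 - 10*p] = 12*p^2 + 24*p - 14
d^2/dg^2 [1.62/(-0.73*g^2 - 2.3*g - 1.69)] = (1.726596*g^2 + 5.43996*g - 1.62*(1.46*g + 2.3)*(2.92*g + 4.6) + 3.997188)/(0.73*g^2 + 2.3*g + 1.69)^3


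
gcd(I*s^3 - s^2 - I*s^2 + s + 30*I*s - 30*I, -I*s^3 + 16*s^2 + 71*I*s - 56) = 1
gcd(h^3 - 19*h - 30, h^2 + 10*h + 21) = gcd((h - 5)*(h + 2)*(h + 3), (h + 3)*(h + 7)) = h + 3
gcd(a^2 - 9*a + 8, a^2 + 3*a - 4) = a - 1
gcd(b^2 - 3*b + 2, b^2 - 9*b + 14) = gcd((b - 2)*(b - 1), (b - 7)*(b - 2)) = b - 2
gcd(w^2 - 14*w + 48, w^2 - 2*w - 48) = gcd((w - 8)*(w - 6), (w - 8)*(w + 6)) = w - 8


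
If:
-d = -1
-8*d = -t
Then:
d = 1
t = 8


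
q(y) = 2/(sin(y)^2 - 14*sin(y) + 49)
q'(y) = 2*(-2*sin(y)*cos(y) + 14*cos(y))/(sin(y)^2 - 14*sin(y) + 49)^2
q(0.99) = 0.05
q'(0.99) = 0.01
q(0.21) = 0.04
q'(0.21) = 0.01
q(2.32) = 0.05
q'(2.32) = -0.01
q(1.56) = 0.06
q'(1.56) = 0.00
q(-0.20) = 0.04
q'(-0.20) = 0.01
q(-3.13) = 0.04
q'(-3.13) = -0.01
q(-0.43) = 0.04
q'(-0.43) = 0.01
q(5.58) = 0.03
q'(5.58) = 0.01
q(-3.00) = 0.04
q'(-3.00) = -0.01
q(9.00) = 0.05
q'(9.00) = -0.01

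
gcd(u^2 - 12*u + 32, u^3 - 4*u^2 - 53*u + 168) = u - 8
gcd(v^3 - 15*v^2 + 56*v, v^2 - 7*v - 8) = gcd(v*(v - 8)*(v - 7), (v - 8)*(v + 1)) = v - 8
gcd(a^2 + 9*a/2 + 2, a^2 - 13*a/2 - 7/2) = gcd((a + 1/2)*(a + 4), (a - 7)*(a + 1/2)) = a + 1/2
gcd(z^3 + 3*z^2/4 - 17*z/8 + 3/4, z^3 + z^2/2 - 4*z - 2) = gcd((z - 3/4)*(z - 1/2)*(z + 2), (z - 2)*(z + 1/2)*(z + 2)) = z + 2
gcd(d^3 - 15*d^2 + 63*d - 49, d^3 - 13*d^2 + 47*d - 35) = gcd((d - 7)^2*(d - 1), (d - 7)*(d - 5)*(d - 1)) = d^2 - 8*d + 7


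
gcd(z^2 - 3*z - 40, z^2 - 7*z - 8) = z - 8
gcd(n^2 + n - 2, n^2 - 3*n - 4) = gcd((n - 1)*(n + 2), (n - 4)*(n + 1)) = 1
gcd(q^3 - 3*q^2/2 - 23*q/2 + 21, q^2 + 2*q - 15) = q - 3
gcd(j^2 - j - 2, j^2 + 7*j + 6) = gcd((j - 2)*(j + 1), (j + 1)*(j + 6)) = j + 1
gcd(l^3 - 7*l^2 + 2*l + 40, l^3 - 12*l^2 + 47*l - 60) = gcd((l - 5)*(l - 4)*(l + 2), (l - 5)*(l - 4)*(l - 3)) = l^2 - 9*l + 20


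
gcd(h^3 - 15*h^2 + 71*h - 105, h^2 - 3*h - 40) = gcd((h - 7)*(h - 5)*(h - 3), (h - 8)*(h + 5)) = 1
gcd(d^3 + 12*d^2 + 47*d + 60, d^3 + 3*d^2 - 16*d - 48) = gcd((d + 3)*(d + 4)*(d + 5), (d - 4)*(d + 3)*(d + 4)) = d^2 + 7*d + 12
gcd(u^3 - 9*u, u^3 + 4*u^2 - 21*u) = u^2 - 3*u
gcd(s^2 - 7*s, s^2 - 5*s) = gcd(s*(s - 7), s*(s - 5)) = s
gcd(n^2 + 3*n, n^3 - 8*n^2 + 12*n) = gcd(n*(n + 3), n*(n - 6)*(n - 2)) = n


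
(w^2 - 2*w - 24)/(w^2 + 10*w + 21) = (w^2 - 2*w - 24)/(w^2 + 10*w + 21)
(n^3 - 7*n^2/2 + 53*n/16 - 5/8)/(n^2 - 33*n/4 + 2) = (4*n^2 - 13*n + 10)/(4*(n - 8))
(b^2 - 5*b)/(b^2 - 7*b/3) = 3*(b - 5)/(3*b - 7)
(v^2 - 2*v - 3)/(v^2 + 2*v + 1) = (v - 3)/(v + 1)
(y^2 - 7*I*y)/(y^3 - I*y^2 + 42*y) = 1/(y + 6*I)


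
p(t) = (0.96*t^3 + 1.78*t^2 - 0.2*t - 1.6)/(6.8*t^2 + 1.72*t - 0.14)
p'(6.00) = 0.15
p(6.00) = 1.05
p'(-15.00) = 0.14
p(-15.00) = -1.89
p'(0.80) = 0.86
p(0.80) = -0.02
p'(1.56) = 0.27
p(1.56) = 0.32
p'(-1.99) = 0.10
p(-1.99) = -0.07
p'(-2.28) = 0.11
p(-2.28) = -0.10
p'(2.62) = 0.17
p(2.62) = 0.54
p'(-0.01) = 104.81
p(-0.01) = 10.21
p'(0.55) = 2.05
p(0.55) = -0.35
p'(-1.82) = 0.08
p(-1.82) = -0.06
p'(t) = (-13.6*t - 1.72)*(0.96*t^3 + 1.78*t^2 - 0.2*t - 1.6)/(6.8*t^2 + 1.72*t - 0.14)^2 + (2.88*t^2 + 3.56*t - 0.2)/(6.8*t^2 + 1.72*t - 0.14)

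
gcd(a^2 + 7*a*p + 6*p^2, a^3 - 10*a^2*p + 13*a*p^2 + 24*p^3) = a + p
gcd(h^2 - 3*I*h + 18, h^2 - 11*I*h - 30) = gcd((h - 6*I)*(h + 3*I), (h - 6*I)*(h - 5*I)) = h - 6*I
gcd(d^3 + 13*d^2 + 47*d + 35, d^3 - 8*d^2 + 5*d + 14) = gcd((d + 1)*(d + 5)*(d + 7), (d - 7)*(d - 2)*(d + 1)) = d + 1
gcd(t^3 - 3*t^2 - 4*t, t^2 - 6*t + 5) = 1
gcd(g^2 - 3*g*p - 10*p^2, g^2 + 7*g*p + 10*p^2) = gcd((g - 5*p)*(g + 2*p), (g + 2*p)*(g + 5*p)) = g + 2*p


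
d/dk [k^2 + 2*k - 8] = 2*k + 2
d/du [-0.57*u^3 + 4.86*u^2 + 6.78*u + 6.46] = -1.71*u^2 + 9.72*u + 6.78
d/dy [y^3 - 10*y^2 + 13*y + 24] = 3*y^2 - 20*y + 13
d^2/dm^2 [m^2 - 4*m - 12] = 2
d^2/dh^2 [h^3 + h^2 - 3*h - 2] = 6*h + 2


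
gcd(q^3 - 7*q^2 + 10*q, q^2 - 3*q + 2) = q - 2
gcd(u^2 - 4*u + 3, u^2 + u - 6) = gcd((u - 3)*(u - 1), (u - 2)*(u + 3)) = 1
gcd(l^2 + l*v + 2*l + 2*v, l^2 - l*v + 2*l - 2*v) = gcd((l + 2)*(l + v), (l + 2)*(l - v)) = l + 2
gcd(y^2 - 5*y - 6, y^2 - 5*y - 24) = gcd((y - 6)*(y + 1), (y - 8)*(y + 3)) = 1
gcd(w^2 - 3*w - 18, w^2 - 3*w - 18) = w^2 - 3*w - 18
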